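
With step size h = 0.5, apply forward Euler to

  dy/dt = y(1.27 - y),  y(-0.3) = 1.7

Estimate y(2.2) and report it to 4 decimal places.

Euler: y_{n+1} = y_n + h·f(t_n, y_n).
t=-0.300000, y=1.700000: f=-0.731000 → y ← 1.700000 + 0.5·(-0.731000) = 1.334500
t=0.200000, y=1.334500: f=-0.086075 → y ← 1.334500 + 0.5·(-0.086075) = 1.291462
t=0.700000, y=1.291462: f=-0.027718 → y ← 1.291462 + 0.5·(-0.027718) = 1.277603
t=1.200000, y=1.277603: f=-0.009714 → y ← 1.277603 + 0.5·(-0.009714) = 1.272746
t=1.700000, y=1.272746: f=-0.003495 → y ← 1.272746 + 0.5·(-0.003495) = 1.270999
y(2.2) ≈ 1.2710

1.2710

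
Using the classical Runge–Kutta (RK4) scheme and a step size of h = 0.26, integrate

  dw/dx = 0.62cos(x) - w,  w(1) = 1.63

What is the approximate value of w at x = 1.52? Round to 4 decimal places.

1.0398

RK4: k1 = f(x_n, w_n); k2 = f(x_n + h/2, w_n + (h/2)·k1); k3 = f(x_n + h/2, w_n + (h/2)·k2); k4 = f(x_n + h, w_n + h·k3); w_{n+1} = w_n + (h/6)·(k1 + 2k2 + 2k3 + k4).
x=1.000000, w=1.630000:
  k1 = f(1.000000, 1.630000) = -1.295013
  k2 = f(1.130000, 1.461648) = -1.197119
  k3 = f(1.130000, 1.474374) = -1.209845
  k4 = f(1.260000, 1.315440) = -1.125834
  w ← 1.630000 + (0.26/6)·(k1 + 2k2 + 2k3 + k4) = 1.316493
x=1.260000, w=1.316493:
  k1 = f(1.260000, 1.316493) = -1.126887
  k2 = f(1.390000, 1.169998) = -1.058514
  k3 = f(1.390000, 1.178886) = -1.067402
  k4 = f(1.520000, 1.038968) = -1.007488
  w ← 1.316493 + (0.26/6)·(k1 + 2k2 + 2k3 + k4) = 1.039757
w(1.52) ≈ 1.0398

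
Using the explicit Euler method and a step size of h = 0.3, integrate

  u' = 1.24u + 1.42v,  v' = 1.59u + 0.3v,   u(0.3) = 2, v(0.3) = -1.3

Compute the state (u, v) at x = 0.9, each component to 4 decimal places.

Euler on (u,v): u_{n+1} = u_n + h·u', v_{n+1} = v_n + h·v'.
0.300000: (2.000000, -1.300000); f=(0.634000, 2.790000) → (2.190200, -0.463000)
0.600000: (2.190200, -0.463000); f=(2.058388, 3.343518) → (2.807716, 0.540055)
(u(0.9), v(0.9)) ≈ (2.8077, 0.5401)

2.8077, 0.5401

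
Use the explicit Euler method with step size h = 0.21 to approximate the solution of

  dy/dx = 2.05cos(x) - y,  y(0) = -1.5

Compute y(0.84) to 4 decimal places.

0.5492

Euler: y_{n+1} = y_n + h·f(x_n, y_n).
x=0.000000, y=-1.500000: f=3.550000 → y ← -1.500000 + 0.21·3.550000 = -0.754500
x=0.210000, y=-0.754500: f=2.759463 → y ← -0.754500 + 0.21·2.759463 = -0.175013
x=0.420000, y=-0.175013: f=2.046845 → y ← -0.175013 + 0.21·2.046845 = 0.254825
x=0.630000, y=0.254825: f=1.401632 → y ← 0.254825 + 0.21·1.401632 = 0.549167
y(0.84) ≈ 0.5492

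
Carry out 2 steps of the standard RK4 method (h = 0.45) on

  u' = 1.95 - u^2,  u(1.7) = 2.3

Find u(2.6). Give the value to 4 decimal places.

1.4625

RK4: k1 = f(s_n, u_n); k2 = f(s_n + h/2, u_n + (h/2)·k1); k3 = f(s_n + h/2, u_n + (h/2)·k2); k4 = f(s_n + h, u_n + h·k3); u_{n+1} = u_n + (h/6)·(k1 + 2k2 + 2k3 + k4).
s=1.700000, u=2.300000:
  k1 = f(1.700000, 2.300000) = -3.340000
  k2 = f(1.925000, 1.548500) = -0.447852
  k3 = f(1.925000, 2.199233) = -2.886627
  k4 = f(2.150000, 1.001018) = 0.947963
  u ← 2.300000 + (0.45/6)·(k1 + 2k2 + 2k3 + k4) = 1.620425
s=2.150000, u=1.620425:
  k1 = f(2.150000, 1.620425) = -0.675778
  k2 = f(2.375000, 1.468375) = -0.206126
  k3 = f(2.375000, 1.574047) = -0.527624
  k4 = f(2.600000, 1.382995) = 0.037326
  u ← 1.620425 + (0.45/6)·(k1 + 2k2 + 2k3 + k4) = 1.462479
u(2.6) ≈ 1.4625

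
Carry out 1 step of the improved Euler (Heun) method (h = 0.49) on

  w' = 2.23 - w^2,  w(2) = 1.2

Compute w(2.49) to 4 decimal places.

1.3228

Heun: k1 = f(x_n, w_n); k2 = f(x_n + h, w_n + h·k1); w_{n+1} = w_n + (h/2)·(k1 + k2).
x=2.000000, w=1.200000:
  k1 = f(2.000000, 1.200000) = 0.790000
  k2 = f(2.490000, 1.587100) = -0.288886
  w ← 1.200000 + (0.49/2)·(0.790000 + (-0.288886)) = 1.322773
w(2.49) ≈ 1.3228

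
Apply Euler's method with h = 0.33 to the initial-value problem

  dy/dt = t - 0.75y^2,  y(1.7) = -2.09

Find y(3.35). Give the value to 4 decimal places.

Euler: y_{n+1} = y_n + h·f(t_n, y_n).
t=1.700000, y=-2.090000: f=-1.576075 → y ← -2.090000 + 0.33·(-1.576075) = -2.610105
t=2.030000, y=-2.610105: f=-3.079485 → y ← -2.610105 + 0.33·(-3.079485) = -3.626335
t=2.360000, y=-3.626335: f=-7.502728 → y ← -3.626335 + 0.33·(-7.502728) = -6.102235
t=2.690000, y=-6.102235: f=-25.237955 → y ← -6.102235 + 0.33·(-25.237955) = -14.430760
t=3.020000, y=-14.430760: f=-153.165135 → y ← -14.430760 + 0.33·(-153.165135) = -64.975255
y(3.35) ≈ -64.9753

-64.9753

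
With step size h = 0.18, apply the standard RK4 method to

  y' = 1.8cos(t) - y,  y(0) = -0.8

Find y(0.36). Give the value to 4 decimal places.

RK4: k1 = f(t_n, y_n); k2 = f(t_n + h/2, y_n + (h/2)·k1); k3 = f(t_n + h/2, y_n + (h/2)·k2); k4 = f(t_n + h, y_n + h·k3); y_{n+1} = y_n + (h/6)·(k1 + 2k2 + 2k3 + k4).
t=0.000000, y=-0.800000:
  k1 = f(0.000000, -0.800000) = 2.600000
  k2 = f(0.090000, -0.566000) = 2.358715
  k3 = f(0.090000, -0.587716) = 2.380431
  k4 = f(0.180000, -0.371522) = 2.142441
  y ← -0.800000 + (0.18/6)·(k1 + 2k2 + 2k3 + k4) = -0.373378
t=0.180000, y=-0.373378:
  k1 = f(0.180000, -0.373378) = 2.144297
  k2 = f(0.270000, -0.180391) = 1.915179
  k3 = f(0.270000, -0.201012) = 1.935800
  k4 = f(0.360000, -0.024934) = 1.709548
  y ← -0.373378 + (0.18/6)·(k1 + 2k2 + 2k3 + k4) = -0.026704
y(0.36) ≈ -0.0267

-0.0267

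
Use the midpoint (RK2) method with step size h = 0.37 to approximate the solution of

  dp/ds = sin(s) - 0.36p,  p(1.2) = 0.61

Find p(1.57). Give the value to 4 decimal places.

Midpoint: k1 = f(s_n, p_n); k2 = f(s_n + h/2, p_n + (h/2)·k1); p_{n+1} = p_n + h·k2.
s=1.200000, p=0.610000:
  k1 = f(1.200000, 0.610000) = 0.712439
  k2 = f(1.385000, 0.741801) = 0.715741
  p ← 0.610000 + 0.37·0.715741 = 0.874824
p(1.57) ≈ 0.8748

0.8748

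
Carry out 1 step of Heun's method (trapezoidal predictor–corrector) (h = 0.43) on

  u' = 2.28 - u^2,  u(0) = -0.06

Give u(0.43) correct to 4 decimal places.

0.7381

Heun: k1 = f(t_n, u_n); k2 = f(t_n + h, u_n + h·k1); u_{n+1} = u_n + (h/2)·(k1 + k2).
t=0.000000, u=-0.060000:
  k1 = f(0.000000, -0.060000) = 2.276400
  k2 = f(0.430000, 0.918852) = 1.435711
  u ← -0.060000 + (0.43/2)·(2.276400 + 1.435711) = 0.738104
u(0.43) ≈ 0.7381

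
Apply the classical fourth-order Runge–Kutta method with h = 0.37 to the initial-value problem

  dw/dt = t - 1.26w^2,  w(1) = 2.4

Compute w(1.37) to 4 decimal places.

RK4: k1 = f(t_n, w_n); k2 = f(t_n + h/2, w_n + (h/2)·k1); k3 = f(t_n + h/2, w_n + (h/2)·k2); k4 = f(t_n + h, w_n + h·k3); w_{n+1} = w_n + (h/6)·(k1 + 2k2 + 2k3 + k4).
t=1.000000, w=2.400000:
  k1 = f(1.000000, 2.400000) = -6.257600
  k2 = f(1.185000, 1.242344) = -0.759707
  k3 = f(1.185000, 2.259454) = -5.247467
  k4 = f(1.370000, 0.458437) = 1.105193
  w ← 2.400000 + (0.37/6)·(k1 + 2k2 + 2k3 + k4) = 1.341383
w(1.37) ≈ 1.3414

1.3414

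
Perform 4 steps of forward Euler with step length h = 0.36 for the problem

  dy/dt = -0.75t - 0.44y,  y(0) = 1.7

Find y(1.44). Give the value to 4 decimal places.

0.3288

Euler: y_{n+1} = y_n + h·f(t_n, y_n).
t=0.000000, y=1.700000: f=-0.748000 → y ← 1.700000 + 0.36·(-0.748000) = 1.430720
t=0.360000, y=1.430720: f=-0.899517 → y ← 1.430720 + 0.36·(-0.899517) = 1.106894
t=0.720000, y=1.106894: f=-1.027033 → y ← 1.106894 + 0.36·(-1.027033) = 0.737162
t=1.080000, y=0.737162: f=-1.134351 → y ← 0.737162 + 0.36·(-1.134351) = 0.328795
y(1.44) ≈ 0.3288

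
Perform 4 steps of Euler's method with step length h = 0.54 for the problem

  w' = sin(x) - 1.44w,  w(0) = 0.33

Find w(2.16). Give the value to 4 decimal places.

0.6598

Euler: w_{n+1} = w_n + h·f(x_n, w_n).
x=0.000000, w=0.330000: f=-0.475200 → w ← 0.330000 + 0.54·(-0.475200) = 0.073392
x=0.540000, w=0.073392: f=0.408452 → w ← 0.073392 + 0.54·0.408452 = 0.293956
x=1.080000, w=0.293956: f=0.458661 → w ← 0.293956 + 0.54·0.458661 = 0.541633
x=1.620000, w=0.541633: f=0.218838 → w ← 0.541633 + 0.54·0.218838 = 0.659806
w(2.16) ≈ 0.6598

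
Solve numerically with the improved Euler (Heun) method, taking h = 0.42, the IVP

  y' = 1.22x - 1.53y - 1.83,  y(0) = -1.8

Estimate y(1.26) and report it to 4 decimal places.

-0.7274

Heun: k1 = f(x_n, y_n); k2 = f(x_n + h, y_n + h·k1); y_{n+1} = y_n + (h/2)·(k1 + k2).
x=0.000000, y=-1.800000:
  k1 = f(0.000000, -1.800000) = 0.924000
  k2 = f(0.420000, -1.411920) = 0.842638
  y ← -1.800000 + (0.42/2)·(0.924000 + 0.842638) = -1.429006
x=0.420000, y=-1.429006:
  k1 = f(0.420000, -1.429006) = 0.868779
  k2 = f(0.840000, -1.064119) = 0.822902
  y ← -1.429006 + (0.42/2)·(0.868779 + 0.822902) = -1.073753
x=0.840000, y=-1.073753:
  k1 = f(0.840000, -1.073753) = 0.837642
  k2 = f(1.260000, -0.721943) = 0.811773
  y ← -1.073753 + (0.42/2)·(0.837642 + 0.811773) = -0.727376
y(1.26) ≈ -0.7274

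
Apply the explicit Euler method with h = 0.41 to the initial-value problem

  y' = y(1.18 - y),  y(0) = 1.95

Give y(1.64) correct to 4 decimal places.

Euler: y_{n+1} = y_n + h·f(x_n, y_n).
x=0.000000, y=1.950000: f=-1.501500 → y ← 1.950000 + 0.41·(-1.501500) = 1.334385
x=0.410000, y=1.334385: f=-0.206009 → y ← 1.334385 + 0.41·(-0.206009) = 1.249921
x=0.820000, y=1.249921: f=-0.087396 → y ← 1.249921 + 0.41·(-0.087396) = 1.214089
x=1.230000, y=1.214089: f=-0.041387 → y ← 1.214089 + 0.41·(-0.041387) = 1.197120
y(1.64) ≈ 1.1971

1.1971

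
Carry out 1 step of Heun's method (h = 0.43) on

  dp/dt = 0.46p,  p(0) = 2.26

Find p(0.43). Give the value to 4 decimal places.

2.7512

Heun: k1 = f(t_n, p_n); k2 = f(t_n + h, p_n + h·k1); p_{n+1} = p_n + (h/2)·(k1 + k2).
t=0.000000, p=2.260000:
  k1 = f(0.000000, 2.260000) = 1.039600
  k2 = f(0.430000, 2.707028) = 1.245233
  p ← 2.260000 + (0.43/2)·(1.039600 + 1.245233) = 2.751239
p(0.43) ≈ 2.7512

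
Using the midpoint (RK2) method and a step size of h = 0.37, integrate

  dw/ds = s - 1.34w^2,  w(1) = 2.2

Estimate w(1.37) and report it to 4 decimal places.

1.9420

Midpoint: k1 = f(s_n, w_n); k2 = f(s_n + h/2, w_n + (h/2)·k1); w_{n+1} = w_n + h·k2.
s=1.000000, w=2.200000:
  k1 = f(1.000000, 2.200000) = -5.485600
  k2 = f(1.185000, 1.185164) = -0.697182
  w ← 2.200000 + 0.37·(-0.697182) = 1.942043
w(1.37) ≈ 1.9420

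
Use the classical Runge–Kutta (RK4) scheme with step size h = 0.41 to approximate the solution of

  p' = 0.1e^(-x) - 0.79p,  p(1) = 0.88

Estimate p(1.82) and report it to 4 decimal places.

0.4749

RK4: k1 = f(x_n, p_n); k2 = f(x_n + h/2, p_n + (h/2)·k1); k3 = f(x_n + h/2, p_n + (h/2)·k2); k4 = f(x_n + h, p_n + h·k3); p_{n+1} = p_n + (h/6)·(k1 + 2k2 + 2k3 + k4).
x=1.000000, p=0.880000:
  k1 = f(1.000000, 0.880000) = -0.658412
  k2 = f(1.205000, 0.745026) = -0.558601
  k3 = f(1.205000, 0.765487) = -0.574765
  k4 = f(1.410000, 0.644346) = -0.484619
  p ← 0.880000 + (0.41/6)·(k1 + 2k2 + 2k3 + k4) = 0.646999
x=1.410000, p=0.646999:
  k1 = f(1.410000, 0.646999) = -0.486715
  k2 = f(1.615000, 0.547223) = -0.412417
  k3 = f(1.615000, 0.562454) = -0.424450
  k4 = f(1.820000, 0.472975) = -0.357448
  p ← 0.646999 + (0.41/6)·(k1 + 2k2 + 2k3 + k4) = 0.474943
p(1.82) ≈ 0.4749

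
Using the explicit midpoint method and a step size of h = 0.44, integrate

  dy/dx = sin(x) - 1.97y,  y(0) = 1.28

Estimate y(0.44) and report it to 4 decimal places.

Midpoint: k1 = f(x_n, y_n); k2 = f(x_n + h/2, y_n + (h/2)·k1); y_{n+1} = y_n + h·k2.
x=0.000000, y=1.280000:
  k1 = f(0.000000, 1.280000) = -2.521600
  k2 = f(0.220000, 0.725248) = -1.210509
  y ← 1.280000 + 0.44·(-1.210509) = 0.747376
y(0.44) ≈ 0.7474

0.7474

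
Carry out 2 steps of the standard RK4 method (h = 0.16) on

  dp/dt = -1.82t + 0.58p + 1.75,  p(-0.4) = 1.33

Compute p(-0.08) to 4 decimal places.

2.3733

RK4: k1 = f(t_n, p_n); k2 = f(t_n + h/2, p_n + (h/2)·k1); k3 = f(t_n + h/2, p_n + (h/2)·k2); k4 = f(t_n + h, p_n + h·k3); p_{n+1} = p_n + (h/6)·(k1 + 2k2 + 2k3 + k4).
t=-0.400000, p=1.330000:
  k1 = f(-0.400000, 1.330000) = 3.249400
  k2 = f(-0.320000, 1.589952) = 3.254572
  k3 = f(-0.320000, 1.590366) = 3.254812
  k4 = f(-0.240000, 1.850770) = 3.260247
  p ← 1.330000 + (0.16/6)·(k1 + 2k2 + 2k3 + k4) = 1.850758
t=-0.240000, p=1.850758:
  k1 = f(-0.240000, 1.850758) = 3.260239
  k2 = f(-0.160000, 2.111577) = 3.265915
  k3 = f(-0.160000, 2.112031) = 3.266178
  k4 = f(-0.080000, 2.373346) = 3.272141
  p ← 1.850758 + (0.16/6)·(k1 + 2k2 + 2k3 + k4) = 2.373333
p(-0.08) ≈ 2.3733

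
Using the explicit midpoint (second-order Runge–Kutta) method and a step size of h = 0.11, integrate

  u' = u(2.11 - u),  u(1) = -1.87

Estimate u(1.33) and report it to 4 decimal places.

-13.7537

Midpoint: k1 = f(t_n, u_n); k2 = f(t_n + h/2, u_n + (h/2)·k1); u_{n+1} = u_n + h·k2.
t=1.000000, u=-1.870000:
  k1 = f(1.000000, -1.870000) = -7.442600
  k2 = f(1.055000, -2.279343) = -10.004818
  u ← -1.870000 + 0.11·(-10.004818) = -2.970530
t=1.110000, u=-2.970530:
  k1 = f(1.110000, -2.970530) = -15.091867
  k2 = f(1.165000, -3.800583) = -22.463658
  u ← -2.970530 + 0.11·(-22.463658) = -5.441532
t=1.220000, u=-5.441532:
  k1 = f(1.220000, -5.441532) = -41.091908
  k2 = f(1.275000, -7.701587) = -75.564797
  u ← -5.441532 + 0.11·(-75.564797) = -13.753660
u(1.33) ≈ -13.7537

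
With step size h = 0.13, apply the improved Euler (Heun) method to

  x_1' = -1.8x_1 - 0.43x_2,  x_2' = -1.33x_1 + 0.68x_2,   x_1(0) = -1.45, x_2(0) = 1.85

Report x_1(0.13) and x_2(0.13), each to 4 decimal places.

Heun on (x_1,x_2): k1 = f(t_n, state_n); k2 = f(t_n + h, state_n + h·k1); state_{n+1} = state_n + (h/2)·(k1 + k2).
0.000000: (-1.450000, 1.850000)
  k1 = (1.814500, 3.186500)
  predictor → (-1.214115, 2.264245)
  k2 = (1.211782, 3.154460)
  → (-1.253292, 2.262162)
(x_1(0.13), x_2(0.13)) ≈ (-1.2533, 2.2622)

-1.2533, 2.2622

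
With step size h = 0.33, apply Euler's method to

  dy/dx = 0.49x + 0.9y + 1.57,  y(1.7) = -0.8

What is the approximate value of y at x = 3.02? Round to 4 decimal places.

3.0100

Euler: y_{n+1} = y_n + h·f(x_n, y_n).
x=1.700000, y=-0.800000: f=1.683000 → y ← -0.800000 + 0.33·1.683000 = -0.244610
x=2.030000, y=-0.244610: f=2.344551 → y ← -0.244610 + 0.33·2.344551 = 0.529092
x=2.360000, y=0.529092: f=3.202583 → y ← 0.529092 + 0.33·3.202583 = 1.585944
x=2.690000, y=1.585944: f=4.315450 → y ← 1.585944 + 0.33·4.315450 = 3.010043
y(3.02) ≈ 3.0100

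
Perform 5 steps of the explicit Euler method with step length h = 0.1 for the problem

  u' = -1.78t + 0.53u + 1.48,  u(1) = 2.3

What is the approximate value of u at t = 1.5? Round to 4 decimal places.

Euler: u_{n+1} = u_n + h·f(t_n, u_n).
t=1.000000, u=2.300000: f=0.919000 → u ← 2.300000 + 0.1·0.919000 = 2.391900
t=1.100000, u=2.391900: f=0.789707 → u ← 2.391900 + 0.1·0.789707 = 2.470871
t=1.200000, u=2.470871: f=0.653561 → u ← 2.470871 + 0.1·0.653561 = 2.536227
t=1.300000, u=2.536227: f=0.510200 → u ← 2.536227 + 0.1·0.510200 = 2.587247
t=1.400000, u=2.587247: f=0.359241 → u ← 2.587247 + 0.1·0.359241 = 2.623171
u(1.5) ≈ 2.6232

2.6232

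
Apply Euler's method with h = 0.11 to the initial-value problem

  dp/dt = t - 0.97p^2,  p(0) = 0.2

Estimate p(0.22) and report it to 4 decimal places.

Euler: p_{n+1} = p_n + h·f(t_n, p_n).
t=0.000000, p=0.200000: f=-0.038800 → p ← 0.200000 + 0.11·(-0.038800) = 0.195732
t=0.110000, p=0.195732: f=0.072838 → p ← 0.195732 + 0.11·0.072838 = 0.203744
p(0.22) ≈ 0.2037

0.2037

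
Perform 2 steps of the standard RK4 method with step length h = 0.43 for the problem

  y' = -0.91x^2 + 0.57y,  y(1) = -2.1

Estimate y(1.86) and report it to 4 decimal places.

-5.4554

RK4: k1 = f(x_n, y_n); k2 = f(x_n + h/2, y_n + (h/2)·k1); k3 = f(x_n + h/2, y_n + (h/2)·k2); k4 = f(x_n + h, y_n + h·k3); y_{n+1} = y_n + (h/6)·(k1 + 2k2 + 2k3 + k4).
x=1.000000, y=-2.100000:
  k1 = f(1.000000, -2.100000) = -2.107000
  k2 = f(1.215000, -2.553005) = -2.798578
  k3 = f(1.215000, -2.701694) = -2.883330
  k4 = f(1.430000, -3.339832) = -3.764563
  y ← -2.100000 + (0.43/6)·(k1 + 2k2 + 2k3 + k4) = -3.335202
x=1.430000, y=-3.335202:
  k1 = f(1.430000, -3.335202) = -3.761924
  k2 = f(1.645000, -4.144016) = -4.824572
  k3 = f(1.645000, -4.372485) = -4.954799
  k4 = f(1.860000, -5.465766) = -6.263723
  y ← -3.335202 + (0.43/6)·(k1 + 2k2 + 2k3 + k4) = -5.455417
y(1.86) ≈ -5.4554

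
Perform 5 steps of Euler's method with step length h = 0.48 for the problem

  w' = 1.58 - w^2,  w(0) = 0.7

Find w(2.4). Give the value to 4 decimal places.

1.2569

Euler: w_{n+1} = w_n + h·f(t_n, w_n).
t=0.000000, w=0.700000: f=1.090000 → w ← 0.700000 + 0.48·1.090000 = 1.223200
t=0.480000, w=1.223200: f=0.083782 → w ← 1.223200 + 0.48·0.083782 = 1.263415
t=0.960000, w=1.263415: f=-0.016218 → w ← 1.263415 + 0.48·(-0.016218) = 1.255631
t=1.440000, w=1.255631: f=0.003392 → w ← 1.255631 + 0.48·0.003392 = 1.257259
t=1.920000, w=1.257259: f=-0.000699 → w ← 1.257259 + 0.48·(-0.000699) = 1.256923
w(2.4) ≈ 1.2569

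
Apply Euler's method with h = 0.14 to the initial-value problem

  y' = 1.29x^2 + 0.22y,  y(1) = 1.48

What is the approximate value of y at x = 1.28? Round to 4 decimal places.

1.9934

Euler: y_{n+1} = y_n + h·f(x_n, y_n).
x=1.000000, y=1.480000: f=1.615600 → y ← 1.480000 + 0.14·1.615600 = 1.706184
x=1.140000, y=1.706184: f=2.051844 → y ← 1.706184 + 0.14·2.051844 = 1.993442
y(1.28) ≈ 1.9934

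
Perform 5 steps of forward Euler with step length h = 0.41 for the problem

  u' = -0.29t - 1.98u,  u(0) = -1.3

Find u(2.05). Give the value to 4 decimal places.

-0.2266

Euler: u_{n+1} = u_n + h·f(t_n, u_n).
t=0.000000, u=-1.300000: f=2.574000 → u ← -1.300000 + 0.41·2.574000 = -0.244660
t=0.410000, u=-0.244660: f=0.365527 → u ← -0.244660 + 0.41·0.365527 = -0.094794
t=0.820000, u=-0.094794: f=-0.050108 → u ← -0.094794 + 0.41·(-0.050108) = -0.115338
t=1.230000, u=-0.115338: f=-0.128330 → u ← -0.115338 + 0.41·(-0.128330) = -0.167954
t=1.640000, u=-0.167954: f=-0.143052 → u ← -0.167954 + 0.41·(-0.143052) = -0.226605
u(2.05) ≈ -0.2266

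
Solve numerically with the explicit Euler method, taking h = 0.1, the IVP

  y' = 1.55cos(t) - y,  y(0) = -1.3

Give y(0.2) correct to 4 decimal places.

Euler: y_{n+1} = y_n + h·f(t_n, y_n).
t=0.000000, y=-1.300000: f=2.850000 → y ← -1.300000 + 0.1·2.850000 = -1.015000
t=0.100000, y=-1.015000: f=2.557256 → y ← -1.015000 + 0.1·2.557256 = -0.759274
y(0.2) ≈ -0.7593

-0.7593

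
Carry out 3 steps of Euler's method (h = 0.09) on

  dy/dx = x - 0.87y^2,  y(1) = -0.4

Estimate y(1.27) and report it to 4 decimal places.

Euler: y_{n+1} = y_n + h·f(x_n, y_n).
x=1.000000, y=-0.400000: f=0.860800 → y ← -0.400000 + 0.09·0.860800 = -0.322528
x=1.090000, y=-0.322528: f=0.999499 → y ← -0.322528 + 0.09·0.999499 = -0.232573
x=1.180000, y=-0.232573: f=1.132941 → y ← -0.232573 + 0.09·1.132941 = -0.130608
y(1.27) ≈ -0.1306

-0.1306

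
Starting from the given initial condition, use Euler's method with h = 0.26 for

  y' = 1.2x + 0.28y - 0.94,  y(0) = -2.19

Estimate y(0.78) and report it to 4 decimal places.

-3.2426

Euler: y_{n+1} = y_n + h·f(x_n, y_n).
x=0.000000, y=-2.190000: f=-1.553200 → y ← -2.190000 + 0.26·(-1.553200) = -2.593832
x=0.260000, y=-2.593832: f=-1.354273 → y ← -2.593832 + 0.26·(-1.354273) = -2.945943
x=0.520000, y=-2.945943: f=-1.140864 → y ← -2.945943 + 0.26·(-1.140864) = -3.242568
y(0.78) ≈ -3.2426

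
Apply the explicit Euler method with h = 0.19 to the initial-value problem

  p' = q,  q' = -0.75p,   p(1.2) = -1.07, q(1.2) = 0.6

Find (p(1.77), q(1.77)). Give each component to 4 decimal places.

Euler on (p,q): p_{n+1} = p_n + h·p', q_{n+1} = q_n + h·q'.
1.200000: (-1.070000, 0.600000); f=(0.600000, 0.802500) → (-0.956000, 0.752475)
1.390000: (-0.956000, 0.752475); f=(0.752475, 0.717000) → (-0.813030, 0.888705)
1.580000: (-0.813030, 0.888705); f=(0.888705, 0.609772) → (-0.644176, 1.004562)
(p(1.77), q(1.77)) ≈ (-0.6442, 1.0046)

-0.6442, 1.0046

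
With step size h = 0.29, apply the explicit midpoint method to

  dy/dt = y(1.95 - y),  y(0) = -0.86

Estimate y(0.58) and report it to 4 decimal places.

Midpoint: k1 = f(t_n, y_n); k2 = f(t_n + h/2, y_n + (h/2)·k1); y_{n+1} = y_n + h·k2.
t=0.000000, y=-0.860000:
  k1 = f(0.000000, -0.860000) = -2.416600
  k2 = f(0.145000, -1.210407) = -3.825379
  y ← -0.860000 + 0.29·(-3.825379) = -1.969360
t=0.290000, y=-1.969360:
  k1 = f(0.290000, -1.969360) = -7.718630
  k2 = f(0.435000, -3.088561) = -15.561904
  y ← -1.969360 + 0.29·(-15.561904) = -6.482312
y(0.58) ≈ -6.4823

-6.4823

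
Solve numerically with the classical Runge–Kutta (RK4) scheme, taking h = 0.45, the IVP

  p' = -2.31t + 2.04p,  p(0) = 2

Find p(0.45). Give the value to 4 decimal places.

RK4: k1 = f(t_n, p_n); k2 = f(t_n + h/2, p_n + (h/2)·k1); k3 = f(t_n + h/2, p_n + (h/2)·k2); k4 = f(t_n + h, p_n + h·k3); p_{n+1} = p_n + (h/6)·(k1 + 2k2 + 2k3 + k4).
t=0.000000, p=2.000000:
  k1 = f(0.000000, 2.000000) = 4.080000
  k2 = f(0.225000, 2.918000) = 5.432970
  k3 = f(0.225000, 3.222418) = 6.053983
  k4 = f(0.450000, 4.724292) = 8.598057
  p ← 2.000000 + (0.45/6)·(k1 + 2k2 + 2k3 + k4) = 4.673897
p(0.45) ≈ 4.6739

4.6739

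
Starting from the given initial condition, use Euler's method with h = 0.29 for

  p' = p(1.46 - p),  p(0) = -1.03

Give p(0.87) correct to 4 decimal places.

-8.3186

Euler: p_{n+1} = p_n + h·f(x_n, p_n).
x=0.000000, p=-1.030000: f=-2.564700 → p ← -1.030000 + 0.29·(-2.564700) = -1.773763
x=0.290000, p=-1.773763: f=-5.735929 → p ← -1.773763 + 0.29·(-5.735929) = -3.437182
x=0.580000, p=-3.437182: f=-16.832510 → p ← -3.437182 + 0.29·(-16.832510) = -8.318610
p(0.87) ≈ -8.3186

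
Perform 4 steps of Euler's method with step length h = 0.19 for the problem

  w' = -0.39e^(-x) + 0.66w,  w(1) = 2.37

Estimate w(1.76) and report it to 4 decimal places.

3.6979

Euler: w_{n+1} = w_n + h·f(x_n, w_n).
x=1.000000, w=2.370000: f=1.420727 → w ← 2.370000 + 0.19·1.420727 = 2.639938
x=1.190000, w=2.639938: f=1.623713 → w ← 2.639938 + 0.19·1.623713 = 2.948444
x=1.380000, w=2.948444: f=1.847857 → w ← 2.948444 + 0.19·1.847857 = 3.299536
x=1.570000, w=3.299536: f=2.096556 → w ← 3.299536 + 0.19·2.096556 = 3.697882
w(1.76) ≈ 3.6979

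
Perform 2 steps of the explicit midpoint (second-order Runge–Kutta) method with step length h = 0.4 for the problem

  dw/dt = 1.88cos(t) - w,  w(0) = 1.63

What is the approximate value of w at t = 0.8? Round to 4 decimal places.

1.6347

Midpoint: k1 = f(t_n, w_n); k2 = f(t_n + h/2, w_n + (h/2)·k1); w_{n+1} = w_n + h·k2.
t=0.000000, w=1.630000:
  k1 = f(0.000000, 1.630000) = 0.250000
  k2 = f(0.200000, 1.680000) = 0.162525
  w ← 1.630000 + 0.4·0.162525 = 1.695010
t=0.400000, w=1.695010:
  k1 = f(0.400000, 1.695010) = 0.036585
  k2 = f(0.600000, 1.702327) = -0.150696
  w ← 1.695010 + 0.4·(-0.150696) = 1.634732
w(0.8) ≈ 1.6347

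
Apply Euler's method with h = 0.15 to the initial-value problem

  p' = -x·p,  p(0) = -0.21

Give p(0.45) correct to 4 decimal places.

-0.1960

Euler: p_{n+1} = p_n + h·f(x_n, p_n).
x=0.000000, p=-0.210000: f=0.000000 → p ← -0.210000 + 0.15·0.000000 = -0.210000
x=0.150000, p=-0.210000: f=0.031500 → p ← -0.210000 + 0.15·0.031500 = -0.205275
x=0.300000, p=-0.205275: f=0.061582 → p ← -0.205275 + 0.15·0.061582 = -0.196038
p(0.45) ≈ -0.1960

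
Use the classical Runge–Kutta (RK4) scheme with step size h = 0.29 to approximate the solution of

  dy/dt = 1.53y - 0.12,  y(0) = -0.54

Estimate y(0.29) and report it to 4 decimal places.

RK4: k1 = f(t_n, y_n); k2 = f(t_n + h/2, y_n + (h/2)·k1); k3 = f(t_n + h/2, y_n + (h/2)·k2); k4 = f(t_n + h, y_n + h·k3); y_{n+1} = y_n + (h/6)·(k1 + 2k2 + 2k3 + k4).
t=0.000000, y=-0.540000:
  k1 = f(0.000000, -0.540000) = -0.946200
  k2 = f(0.145000, -0.677199) = -1.156114
  k3 = f(0.145000, -0.707637) = -1.202684
  k4 = f(0.290000, -0.888778) = -1.479831
  y ← -0.540000 + (0.29/6)·(k1 + 2k2 + 2k3 + k4) = -0.885275
y(0.29) ≈ -0.8853

-0.8853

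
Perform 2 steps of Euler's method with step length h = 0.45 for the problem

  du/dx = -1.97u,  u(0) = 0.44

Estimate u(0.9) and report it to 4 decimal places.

Euler: u_{n+1} = u_n + h·f(x_n, u_n).
x=0.000000, u=0.440000: f=-0.866800 → u ← 0.440000 + 0.45·(-0.866800) = 0.049940
x=0.450000, u=0.049940: f=-0.098382 → u ← 0.049940 + 0.45·(-0.098382) = 0.005668
u(0.9) ≈ 0.0057

0.0057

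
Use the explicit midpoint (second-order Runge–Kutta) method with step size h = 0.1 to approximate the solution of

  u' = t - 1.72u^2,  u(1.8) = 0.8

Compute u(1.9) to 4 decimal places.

Midpoint: k1 = f(t_n, u_n); k2 = f(t_n + h/2, u_n + (h/2)·k1); u_{n+1} = u_n + h·k2.
t=1.800000, u=0.800000:
  k1 = f(1.800000, 0.800000) = 0.699200
  k2 = f(1.850000, 0.834960) = 0.650888
  u ← 0.800000 + 0.1·0.650888 = 0.865089
u(1.9) ≈ 0.8651

0.8651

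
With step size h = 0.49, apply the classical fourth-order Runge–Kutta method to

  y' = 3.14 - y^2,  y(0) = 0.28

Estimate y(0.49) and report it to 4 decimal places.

1.3501

RK4: k1 = f(t_n, y_n); k2 = f(t_n + h/2, y_n + (h/2)·k1); k3 = f(t_n + h/2, y_n + (h/2)·k2); k4 = f(t_n + h, y_n + h·k3); y_{n+1} = y_n + (h/6)·(k1 + 2k2 + 2k3 + k4).
t=0.000000, y=0.280000:
  k1 = f(0.000000, 0.280000) = 3.061600
  k2 = f(0.245000, 1.030092) = 2.078910
  k3 = f(0.245000, 0.789333) = 2.516953
  k4 = f(0.490000, 1.513307) = 0.849902
  y ← 0.280000 + (0.49/6)·(k1 + 2k2 + 2k3 + k4) = 1.350097
y(0.49) ≈ 1.3501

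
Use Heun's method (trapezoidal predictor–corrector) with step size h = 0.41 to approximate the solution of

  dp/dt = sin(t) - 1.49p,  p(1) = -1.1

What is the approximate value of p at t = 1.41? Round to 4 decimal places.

-0.3638

Heun: k1 = f(t_n, p_n); k2 = f(t_n + h, p_n + h·k1); p_{n+1} = p_n + (h/2)·(k1 + k2).
t=1.000000, p=-1.100000:
  k1 = f(1.000000, -1.100000) = 2.480471
  k2 = f(1.410000, -0.083007) = 1.110780
  p ← -1.100000 + (0.41/2)·(2.480471 + 1.110780) = -0.363793
p(1.41) ≈ -0.3638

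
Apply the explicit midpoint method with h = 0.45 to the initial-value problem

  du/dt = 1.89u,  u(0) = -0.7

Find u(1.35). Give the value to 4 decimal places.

Midpoint: k1 = f(t_n, u_n); k2 = f(t_n + h/2, u_n + (h/2)·k1); u_{n+1} = u_n + h·k2.
t=0.000000, u=-0.700000:
  k1 = f(0.000000, -0.700000) = -1.323000
  k2 = f(0.225000, -0.997675) = -1.885606
  u ← -0.700000 + 0.45·(-1.885606) = -1.548523
t=0.450000, u=-1.548523:
  k1 = f(0.450000, -1.548523) = -2.926708
  k2 = f(0.675000, -2.207032) = -4.171290
  u ← -1.548523 + 0.45·(-4.171290) = -3.425603
t=0.900000, u=-3.425603:
  k1 = f(0.900000, -3.425603) = -6.474390
  k2 = f(1.125000, -4.882341) = -9.227624
  u ← -3.425603 + 0.45·(-9.227624) = -7.578034
u(1.35) ≈ -7.5780

-7.5780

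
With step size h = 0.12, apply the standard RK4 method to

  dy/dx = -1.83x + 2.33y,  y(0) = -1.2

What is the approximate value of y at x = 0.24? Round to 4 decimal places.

RK4: k1 = f(x_n, y_n); k2 = f(x_n + h/2, y_n + (h/2)·k1); k3 = f(x_n + h/2, y_n + (h/2)·k2); k4 = f(x_n + h, y_n + h·k3); y_{n+1} = y_n + (h/6)·(k1 + 2k2 + 2k3 + k4).
x=0.000000, y=-1.200000:
  k1 = f(0.000000, -1.200000) = -2.796000
  k2 = f(0.060000, -1.367760) = -3.296681
  k3 = f(0.060000, -1.397801) = -3.366676
  k4 = f(0.120000, -1.604001) = -3.956923
  y ← -1.200000 + (0.12/6)·(k1 + 2k2 + 2k3 + k4) = -1.601593
x=0.120000, y=-1.601593:
  k1 = f(0.120000, -1.601593) = -3.951311
  k2 = f(0.180000, -1.838671) = -4.613504
  k3 = f(0.180000, -1.878403) = -4.706079
  k4 = f(0.240000, -2.166322) = -5.486731
  y ← -1.601593 + (0.12/6)·(k1 + 2k2 + 2k3 + k4) = -2.163137
y(0.24) ≈ -2.1631

-2.1631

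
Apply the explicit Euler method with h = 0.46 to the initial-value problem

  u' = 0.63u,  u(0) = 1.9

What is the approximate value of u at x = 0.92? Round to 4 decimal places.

Euler: u_{n+1} = u_n + h·f(x_n, u_n).
x=0.000000, u=1.900000: f=1.197000 → u ← 1.900000 + 0.46·1.197000 = 2.450620
x=0.460000, u=2.450620: f=1.543891 → u ← 2.450620 + 0.46·1.543891 = 3.160810
u(0.92) ≈ 3.1608

3.1608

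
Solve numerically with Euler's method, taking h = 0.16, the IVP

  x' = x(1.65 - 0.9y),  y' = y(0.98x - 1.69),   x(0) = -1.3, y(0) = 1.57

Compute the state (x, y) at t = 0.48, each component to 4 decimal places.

-1.8579, 0.2084

Euler on (x,y): x_{n+1} = x_n + h·x', y_{n+1} = y_n + h·y'.
0.000000: (-1.300000, 1.570000); f=(-0.308100, -4.653480) → (-1.349296, 0.825443)
0.160000: (-1.349296, 0.825443); f=(-1.223948, -2.486491) → (-1.545128, 0.427605)
0.320000: (-1.545128, 0.427605); f=(-1.954827, -1.370142) → (-1.857900, 0.208382)
(x(0.48), y(0.48)) ≈ (-1.8579, 0.2084)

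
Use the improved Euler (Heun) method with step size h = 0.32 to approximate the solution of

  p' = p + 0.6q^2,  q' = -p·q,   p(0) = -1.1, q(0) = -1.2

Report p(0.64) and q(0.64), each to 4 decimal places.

Heun on (p,q): k1 = f(x_n, state_n); k2 = f(x_n + h, state_n + h·k1); state_{n+1} = state_n + (h/2)·(k1 + k2).
0.000000: (-1.100000, -1.200000)
  k1 = (-0.236000, -1.320000)
  predictor → (-1.175520, -1.622400)
  k2 = (0.403789, -1.907164)
  → (-1.073154, -1.716346)
0.320000: (-1.073154, -1.716346)
  k1 = (0.694353, -1.841903)
  predictor → (-0.850961, -2.305755)
  k2 = (2.338944, -1.962107)
  → (-0.587826, -2.324988)
(p(0.64), q(0.64)) ≈ (-0.5878, -2.3250)

-0.5878, -2.3250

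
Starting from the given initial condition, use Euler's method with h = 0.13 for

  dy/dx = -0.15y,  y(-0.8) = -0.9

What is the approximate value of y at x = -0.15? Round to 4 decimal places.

Euler: y_{n+1} = y_n + h·f(x_n, y_n).
x=-0.800000, y=-0.900000: f=0.135000 → y ← -0.900000 + 0.13·0.135000 = -0.882450
x=-0.670000, y=-0.882450: f=0.132367 → y ← -0.882450 + 0.13·0.132367 = -0.865242
x=-0.540000, y=-0.865242: f=0.129786 → y ← -0.865242 + 0.13·0.129786 = -0.848370
x=-0.410000, y=-0.848370: f=0.127256 → y ← -0.848370 + 0.13·0.127256 = -0.831827
x=-0.280000, y=-0.831827: f=0.124774 → y ← -0.831827 + 0.13·0.124774 = -0.815606
y(-0.15) ≈ -0.8156

-0.8156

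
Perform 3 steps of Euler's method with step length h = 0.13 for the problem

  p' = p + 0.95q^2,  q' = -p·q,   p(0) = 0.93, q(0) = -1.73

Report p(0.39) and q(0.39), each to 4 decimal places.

Euler on (p,q): p_{n+1} = p_n + h·p', q_{n+1} = q_n + h·q'.
0.000000: (0.930000, -1.730000); f=(3.773255, 1.608900) → (1.420523, -1.520843)
0.130000: (1.420523, -1.520843); f=(3.617838, 2.160393) → (1.890842, -1.239992)
0.260000: (1.890842, -1.239992); f=(3.351543, 2.344629) → (2.326543, -0.935190)
(p(0.39), q(0.39)) ≈ (2.3265, -0.9352)

2.3265, -0.9352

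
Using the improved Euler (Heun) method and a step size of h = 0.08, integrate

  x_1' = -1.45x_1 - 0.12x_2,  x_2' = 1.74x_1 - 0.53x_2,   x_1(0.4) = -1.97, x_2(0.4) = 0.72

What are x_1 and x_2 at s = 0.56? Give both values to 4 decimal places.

Heun on (x_1,x_2): k1 = f(s_n, state_n); k2 = f(s_n + h, state_n + h·k1); state_{n+1} = state_n + (h/2)·(k1 + k2).
0.400000: (-1.970000, 0.720000)
  k1 = (2.770100, -3.809400)
  predictor → (-1.748392, 0.415248)
  k2 = (2.485339, -3.262284)
  → (-1.759782, 0.437133)
0.480000: (-1.759782, 0.437133)
  k1 = (2.499229, -3.293702)
  predictor → (-1.559844, 0.173637)
  k2 = (2.240938, -2.806156)
  → (-1.570176, 0.193138)
(x_1(0.56), x_2(0.56)) ≈ (-1.5702, 0.1931)

-1.5702, 0.1931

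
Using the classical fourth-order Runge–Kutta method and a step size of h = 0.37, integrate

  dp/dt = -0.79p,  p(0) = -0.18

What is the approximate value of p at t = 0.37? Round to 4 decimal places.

RK4: k1 = f(t_n, p_n); k2 = f(t_n + h/2, p_n + (h/2)·k1); k3 = f(t_n + h/2, p_n + (h/2)·k2); k4 = f(t_n + h, p_n + h·k3); p_{n+1} = p_n + (h/6)·(k1 + 2k2 + 2k3 + k4).
t=0.000000, p=-0.180000:
  k1 = f(0.000000, -0.180000) = 0.142200
  k2 = f(0.185000, -0.153693) = 0.121417
  k3 = f(0.185000, -0.157538) = 0.124455
  k4 = f(0.370000, -0.133952) = 0.105822
  p ← -0.180000 + (0.37/6)·(k1 + 2k2 + 2k3 + k4) = -0.134381
p(0.37) ≈ -0.1344

-0.1344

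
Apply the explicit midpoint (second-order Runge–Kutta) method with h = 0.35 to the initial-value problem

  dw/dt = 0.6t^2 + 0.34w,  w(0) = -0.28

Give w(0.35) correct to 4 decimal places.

-0.3089

Midpoint: k1 = f(t_n, w_n); k2 = f(t_n + h/2, w_n + (h/2)·k1); w_{n+1} = w_n + h·k2.
t=0.000000, w=-0.280000:
  k1 = f(0.000000, -0.280000) = -0.095200
  k2 = f(0.175000, -0.296660) = -0.082489
  w ← -0.280000 + 0.35·(-0.082489) = -0.308871
w(0.35) ≈ -0.3089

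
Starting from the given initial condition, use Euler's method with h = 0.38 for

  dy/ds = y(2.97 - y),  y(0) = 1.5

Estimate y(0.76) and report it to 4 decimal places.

Euler: y_{n+1} = y_n + h·f(s_n, y_n).
s=0.000000, y=1.500000: f=2.205000 → y ← 1.500000 + 0.38·2.205000 = 2.337900
s=0.380000, y=2.337900: f=1.477787 → y ← 2.337900 + 0.38·1.477787 = 2.899459
y(0.76) ≈ 2.8995

2.8995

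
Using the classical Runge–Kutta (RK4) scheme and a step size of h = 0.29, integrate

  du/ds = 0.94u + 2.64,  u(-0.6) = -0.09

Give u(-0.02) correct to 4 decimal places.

1.8807

RK4: k1 = f(s_n, u_n); k2 = f(s_n + h/2, u_n + (h/2)·k1); k3 = f(s_n + h/2, u_n + (h/2)·k2); k4 = f(s_n + h, u_n + h·k3); u_{n+1} = u_n + (h/6)·(k1 + 2k2 + 2k3 + k4).
s=-0.600000, u=-0.090000:
  k1 = f(-0.600000, -0.090000) = 2.555400
  k2 = f(-0.455000, 0.280533) = 2.903701
  k3 = f(-0.455000, 0.331037) = 2.951174
  k4 = f(-0.310000, 0.765841) = 3.359890
  u ← -0.090000 + (0.29/6)·(k1 + 2k2 + 2k3 + k4) = 0.761877
s=-0.310000, u=0.761877:
  k1 = f(-0.310000, 0.761877) = 3.356164
  k2 = f(-0.165000, 1.248521) = 3.813610
  k3 = f(-0.165000, 1.314850) = 3.875959
  k4 = f(-0.020000, 1.885905) = 4.412751
  u ← 0.761877 + (0.29/6)·(k1 + 2k2 + 2k3 + k4) = 1.880700
u(-0.02) ≈ 1.8807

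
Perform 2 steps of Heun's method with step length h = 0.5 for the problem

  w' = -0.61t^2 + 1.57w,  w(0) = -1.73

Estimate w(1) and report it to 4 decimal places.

-7.8797

Heun: k1 = f(t_n, w_n); k2 = f(t_n + h, w_n + h·k1); w_{n+1} = w_n + (h/2)·(k1 + k2).
t=0.000000, w=-1.730000:
  k1 = f(0.000000, -1.730000) = -2.716100
  k2 = f(0.500000, -3.088050) = -5.000738
  w ← -1.730000 + (0.5/2)·(-2.716100 + (-5.000738)) = -3.659210
t=0.500000, w=-3.659210:
  k1 = f(0.500000, -3.659210) = -5.897459
  k2 = f(1.000000, -6.607939) = -10.984465
  w ← -3.659210 + (0.5/2)·(-5.897459 + (-10.984465)) = -7.879691
w(1) ≈ -7.8797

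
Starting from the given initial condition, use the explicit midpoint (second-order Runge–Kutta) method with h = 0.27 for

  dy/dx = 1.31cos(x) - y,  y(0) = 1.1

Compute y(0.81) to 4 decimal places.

Midpoint: k1 = f(x_n, y_n); k2 = f(x_n + h/2, y_n + (h/2)·k1); y_{n+1} = y_n + h·k2.
x=0.000000, y=1.100000:
  k1 = f(0.000000, 1.100000) = 0.210000
  k2 = f(0.135000, 1.128350) = 0.169731
  y ← 1.100000 + 0.27·0.169731 = 1.145827
x=0.270000, y=1.145827:
  k1 = f(0.270000, 1.145827) = 0.116713
  k2 = f(0.405000, 1.161583) = 0.042441
  y ← 1.145827 + 0.27·0.042441 = 1.157286
x=0.540000, y=1.157286:
  k1 = f(0.540000, 1.157286) = -0.033688
  k2 = f(0.675000, 1.152738) = -0.130012
  y ← 1.157286 + 0.27·(-0.130012) = 1.122183
y(0.81) ≈ 1.1222

1.1222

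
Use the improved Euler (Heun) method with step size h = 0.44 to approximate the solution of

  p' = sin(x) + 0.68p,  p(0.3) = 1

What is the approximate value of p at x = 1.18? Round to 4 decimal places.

2.5153

Heun: k1 = f(x_n, p_n); k2 = f(x_n + h, p_n + h·k1); p_{n+1} = p_n + (h/2)·(k1 + k2).
x=0.300000, p=1.000000:
  k1 = f(0.300000, 1.000000) = 0.975520
  k2 = f(0.740000, 1.429229) = 1.646164
  p ← 1.000000 + (0.44/2)·(0.975520 + 1.646164) = 1.576770
x=0.740000, p=1.576770:
  k1 = f(0.740000, 1.576770) = 1.746492
  k2 = f(1.180000, 2.345227) = 2.519360
  p ← 1.576770 + (0.44/2)·(1.746492 + 2.519360) = 2.515258
p(1.18) ≈ 2.5153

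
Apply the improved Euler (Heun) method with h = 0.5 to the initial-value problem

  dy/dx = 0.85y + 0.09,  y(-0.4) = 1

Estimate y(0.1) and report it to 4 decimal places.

Heun: k1 = f(x_n, y_n); k2 = f(x_n + h, y_n + h·k1); y_{n+1} = y_n + (h/2)·(k1 + k2).
x=-0.400000, y=1.000000:
  k1 = f(-0.400000, 1.000000) = 0.940000
  k2 = f(0.100000, 1.470000) = 1.339500
  y ← 1.000000 + (0.5/2)·(0.940000 + 1.339500) = 1.569875
y(0.1) ≈ 1.5699

1.5699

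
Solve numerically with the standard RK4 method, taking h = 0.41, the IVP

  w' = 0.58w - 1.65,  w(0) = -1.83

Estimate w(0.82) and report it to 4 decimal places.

-4.6768

RK4: k1 = f(t_n, w_n); k2 = f(t_n + h/2, w_n + (h/2)·k1); k3 = f(t_n + h/2, w_n + (h/2)·k2); k4 = f(t_n + h, w_n + h·k3); w_{n+1} = w_n + (h/6)·(k1 + 2k2 + 2k3 + k4).
t=0.000000, w=-1.830000:
  k1 = f(0.000000, -1.830000) = -2.711400
  k2 = f(0.205000, -2.385837) = -3.033785
  k3 = f(0.205000, -2.451926) = -3.072117
  k4 = f(0.410000, -3.089568) = -3.441949
  w ← -1.830000 + (0.41/6)·(k1 + 2k2 + 2k3 + k4) = -3.084952
t=0.410000, w=-3.084952:
  k1 = f(0.410000, -3.084952) = -3.439272
  k2 = f(0.615000, -3.790003) = -3.848202
  k3 = f(0.615000, -3.873834) = -3.896823
  k4 = f(0.820000, -4.682650) = -4.365937
  w ← -3.084952 + (0.41/6)·(k1 + 2k2 + 2k3 + k4) = -4.676795
w(0.82) ≈ -4.6768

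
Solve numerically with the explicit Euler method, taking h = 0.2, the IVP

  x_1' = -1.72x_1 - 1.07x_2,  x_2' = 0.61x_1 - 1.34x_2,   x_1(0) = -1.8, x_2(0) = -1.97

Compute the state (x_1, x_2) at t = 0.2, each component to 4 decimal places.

-0.7592, -1.6616

Euler on (x_1,x_2): x_1_{n+1} = x_1_n + h·x_1', x_2_{n+1} = x_2_n + h·x_2'.
0.000000: (-1.800000, -1.970000); f=(5.203900, 1.541800) → (-0.759220, -1.661640)
(x_1(0.2), x_2(0.2)) ≈ (-0.7592, -1.6616)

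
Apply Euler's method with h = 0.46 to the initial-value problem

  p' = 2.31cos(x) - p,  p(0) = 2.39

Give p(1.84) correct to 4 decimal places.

Euler: p_{n+1} = p_n + h·f(x_n, p_n).
x=0.000000, p=2.390000: f=-0.080000 → p ← 2.390000 + 0.46·(-0.080000) = 2.353200
x=0.460000, p=2.353200: f=-0.283319 → p ← 2.353200 + 0.46·(-0.283319) = 2.222873
x=0.920000, p=2.222873: f=-0.823429 → p ← 2.222873 + 0.46·(-0.823429) = 1.844096
x=1.380000, p=1.844096: f=-1.406026 → p ← 1.844096 + 0.46·(-1.406026) = 1.197324
p(1.84) ≈ 1.1973

1.1973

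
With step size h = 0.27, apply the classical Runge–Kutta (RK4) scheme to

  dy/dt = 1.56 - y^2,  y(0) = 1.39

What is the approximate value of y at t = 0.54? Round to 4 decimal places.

RK4: k1 = f(t_n, y_n); k2 = f(t_n + h/2, y_n + (h/2)·k1); k3 = f(t_n + h/2, y_n + (h/2)·k2); k4 = f(t_n + h, y_n + h·k3); y_{n+1} = y_n + (h/6)·(k1 + 2k2 + 2k3 + k4).
t=0.000000, y=1.390000:
  k1 = f(0.000000, 1.390000) = -0.372100
  k2 = f(0.135000, 1.339766) = -0.234974
  k3 = f(0.135000, 1.358278) = -0.284920
  k4 = f(0.270000, 1.313071) = -0.164157
  y ← 1.390000 + (0.27/6)·(k1 + 2k2 + 2k3 + k4) = 1.319078
t=0.270000, y=1.319078:
  k1 = f(0.270000, 1.319078) = -0.179967
  k2 = f(0.405000, 1.294782) = -0.116462
  k3 = f(0.405000, 1.303356) = -0.138736
  k4 = f(0.540000, 1.281619) = -0.082548
  y ← 1.319078 + (0.27/6)·(k1 + 2k2 + 2k3 + k4) = 1.284297
y(0.54) ≈ 1.2843

1.2843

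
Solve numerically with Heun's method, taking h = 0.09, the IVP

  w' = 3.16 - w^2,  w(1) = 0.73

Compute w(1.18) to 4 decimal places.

Heun: k1 = f(t_n, w_n); k2 = f(t_n + h, w_n + h·k1); w_{n+1} = w_n + (h/2)·(k1 + k2).
t=1.000000, w=0.730000:
  k1 = f(1.000000, 0.730000) = 2.627100
  k2 = f(1.090000, 0.966439) = 2.225996
  w ← 0.730000 + (0.09/2)·(2.627100 + 2.225996) = 0.948389
t=1.090000, w=0.948389:
  k1 = f(1.090000, 0.948389) = 2.260558
  k2 = f(1.180000, 1.151840) = 1.833266
  w ← 0.948389 + (0.09/2)·(2.260558 + 1.833266) = 1.132611
w(1.18) ≈ 1.1326

1.1326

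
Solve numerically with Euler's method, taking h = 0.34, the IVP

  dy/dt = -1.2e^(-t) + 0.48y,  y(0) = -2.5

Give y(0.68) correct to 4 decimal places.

Euler: y_{n+1} = y_n + h·f(t_n, y_n).
t=0.000000, y=-2.500000: f=-2.400000 → y ← -2.500000 + 0.34·(-2.400000) = -3.316000
t=0.340000, y=-3.316000: f=-2.445804 → y ← -3.316000 + 0.34·(-2.445804) = -4.147573
y(0.68) ≈ -4.1476

-4.1476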